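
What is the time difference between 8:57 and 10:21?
From 8:57 to 10:21:
(10 x 60 + 21) - (8 x 60 + 57) = 621 - 537 = 84 minutes
= 1 hour and 24 minutes

Final answer: 1 hour and 24 minutes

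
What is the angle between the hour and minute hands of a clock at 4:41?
Hour hand position: 4 x 30 + 41 x 0.5 = 140.5 degrees
Minute hand position: 41 x 6 = 246 degrees
Difference: |140.5 - 246| = 105.5 degrees
The angle between the hands is 105.5 degrees

Final answer: 105.5 degrees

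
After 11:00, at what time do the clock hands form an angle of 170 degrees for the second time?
At t minutes past 11:00, the hour hand is at 30 x 11 + 0.5t degrees and the minute hand is at 6t degrees.
The smaller angle between them is 170 degrees when |30H - 5.5t| = 170 or |30H - 5.5t| = 190.
With H = 11, solve 30 x 11 - 5.5t = +/- target for each target:
  t = (30 x 11 - 170) / 5.5 = 29.09
  t = (30 x 11 + 170) / 5.5 = 90.91 (outside (0, 60))
  t = (30 x 11 - 190) / 5.5 = 25.45
  t = (30 x 11 + 190) / 5.5 = 94.55 (outside (0, 60))
Valid solutions in (0, 60): {25.45, 29.09} minutes.
The second occurrence is t = 29.09 minutes.
The hands form a 170-degree angle at 29.09 minutes past 11:00.

Final answer: 29.09 minutes past 11:00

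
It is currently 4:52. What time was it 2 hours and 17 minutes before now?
Starting time: 4:52 = 292 total minutes past 12:00
Subtracting: 2 hours and 17 minutes = 137 minutes
292 - 137 = 155 minutes
= 2 hours and 35 minutes past 12:00 = 2:35

Final answer: 2:35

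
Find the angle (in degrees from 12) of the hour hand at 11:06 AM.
The hour hand moves 30 degrees per hour and 0.5 degrees per minute.
At 11:06: (11) x 30 + 6 x 0.5 = 330 + 3 = 333 degrees

Final answer: 333 degrees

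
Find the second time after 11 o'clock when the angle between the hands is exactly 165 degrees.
At t minutes past 11:00, the hour hand is at 30 x 11 + 0.5t degrees and the minute hand is at 6t degrees.
The smaller angle between them is 165 degrees when |30H - 5.5t| = 165 or |30H - 5.5t| = 195.
With H = 11, solve 30 x 11 - 5.5t = +/- target for each target:
  t = (30 x 11 - 165) / 5.5 = 30
  t = (30 x 11 + 165) / 5.5 = 90 (outside (0, 60))
  t = (30 x 11 - 195) / 5.5 = 24.55
  t = (30 x 11 + 195) / 5.5 = 95.45 (outside (0, 60))
Valid solutions in (0, 60): {24.55, 30} minutes.
The second occurrence is t = 30 minutes.
The hands form a 165-degree angle at 30 minutes past 11:00.

Final answer: 30 minutes past 11:00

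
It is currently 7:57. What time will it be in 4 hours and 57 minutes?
Starting time: 7:57
Adding 57 minutes to 57 minutes: 57 + 57 = 114 minutes = 1 hour and 54 minutes
Adding 4 hours: 7 + 4 + 1 (carry) = 12
Final time: 12:54

Final answer: 12:54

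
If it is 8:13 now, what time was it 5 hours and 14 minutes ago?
Starting time: 8:13 = 493 total minutes past 12:00
Subtracting: 5 hours and 14 minutes = 314 minutes
493 - 314 = 179 minutes
= 2 hours and 59 minutes past 12:00 = 2:59

Final answer: 2:59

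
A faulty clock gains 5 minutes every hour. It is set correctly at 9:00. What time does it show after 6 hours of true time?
For every 60 true minutes, the faulty clock advances 60 + 5 = 65 minutes.
True elapsed: 6 hours = 360 minutes.
Faulty clock advances: 360 x 65/60 = 390 minutes (drift: 30 minutes ahead).
Shown time: 9:00 + 390 minutes = 3:30.

Final answer: 3:30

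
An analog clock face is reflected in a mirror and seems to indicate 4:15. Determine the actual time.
Reflection across the vertical (12-6) axis maps a hand at angle A degrees to (360 - A) degrees, which sends a reading of T minutes past 12:00 to (720 - T) minutes past 12:00.
Mirror reads 4:15 = 255 minutes past 12:00.
Actual time: (720 - 255) mod 720 = 465 minutes = 7:45.

Final answer: 7:45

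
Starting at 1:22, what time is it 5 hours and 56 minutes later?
Starting time: 1:22
Adding 56 minutes to 22 minutes: 22 + 56 = 78 minutes = 1 hour and 18 minutes
Adding 5 hours: 1 + 5 + 1 (carry) = 7
Final time: 7:18

Final answer: 7:18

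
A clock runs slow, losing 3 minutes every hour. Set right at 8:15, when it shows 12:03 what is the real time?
For every 60 true minutes, the faulty clock advances 57 minutes, so 1 faulty-clock minute corresponds to 60/57 true minutes.
From 8:15 to 12:03 on the faulty dial is 228 minutes.
True elapsed: 228 x 60/57 = 240 minutes = 4 hours.
True time: 8:15 + 4 hours = 12:15.

Final answer: 12:15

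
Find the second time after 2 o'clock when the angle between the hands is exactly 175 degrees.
At t minutes past 2:00, the hour hand is at 30 x 2 + 0.5t degrees and the minute hand is at 6t degrees.
The smaller angle between them is 175 degrees when |30H - 5.5t| = 175 or |30H - 5.5t| = 185.
With H = 2, solve 30 x 2 - 5.5t = +/- target for each target:
  t = (30 x 2 - 175) / 5.5 = -20.91 (outside (0, 60))
  t = (30 x 2 + 175) / 5.5 = 42.73
  t = (30 x 2 - 185) / 5.5 = -22.73 (outside (0, 60))
  t = (30 x 2 + 185) / 5.5 = 44.55
Valid solutions in (0, 60): {42.73, 44.55} minutes.
The second occurrence is t = 44.55 minutes.
The hands form a 175-degree angle at 44.55 minutes past 2:00.

Final answer: 44.55 minutes past 2:00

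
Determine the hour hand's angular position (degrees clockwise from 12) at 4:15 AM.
The hour hand moves 30 degrees per hour and 0.5 degrees per minute.
At 4:15: (4) x 30 + 15 x 0.5 = 120 + 7.5 = 127.5 degrees

Final answer: 127.5 degrees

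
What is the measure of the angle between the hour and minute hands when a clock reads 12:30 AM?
Hour hand position: 0 x 30 + 30 x 0.5 = 15 degrees
Minute hand position: 30 x 6 = 180 degrees
Difference: |15 - 180| = 165 degrees
The angle between the hands is 165 degrees

Final answer: 165 degrees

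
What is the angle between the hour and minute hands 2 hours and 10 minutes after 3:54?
First find the time 2 hours and 10 minutes after 3:54.
Total minutes: 3 x 60 + 54 + 2 x 60 + 10 = 364.
364 mod 720 = 364 minutes = 6:04.
Now compute the angle at 6:04:
Hour hand: 6 x 30 + 4 x 0.5 = 182 degrees
Minute hand: 4 x 6 = 24 degrees
Difference: |182 - 24| = 158 degrees
The angle is 158 degrees

Final answer: 158 degrees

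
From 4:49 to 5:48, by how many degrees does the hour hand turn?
The hour hand moves 0.5 degrees per minute.
Time elapsed: 5:48 - 4:49 = 59 minutes
Angular displacement: 59 x 0.5 = 29.5 degrees

Final answer: 29.5 degrees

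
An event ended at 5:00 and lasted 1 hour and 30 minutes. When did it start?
Starting time: 5:00 = 300 total minutes past 12:00
Subtracting: 1 hour and 30 minutes = 90 minutes
300 - 90 = 210 minutes
= 3 hours and 30 minutes past 12:00 = 3:30

Final answer: 3:30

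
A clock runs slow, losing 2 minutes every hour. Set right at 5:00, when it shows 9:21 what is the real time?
For every 60 true minutes, the faulty clock advances 58 minutes, so 1 faulty-clock minute corresponds to 60/58 true minutes.
From 5:00 to 9:21 on the faulty dial is 261 minutes.
True elapsed: 261 x 60/58 = 270 minutes = 4 hours and 30 minutes.
True time: 5:00 + 4 hours and 30 minutes = 9:30.

Final answer: 9:30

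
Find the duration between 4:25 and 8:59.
From 4:25 to 8:59:
(8 x 60 + 59) - (4 x 60 + 25) = 539 - 265 = 274 minutes
= 4 hours and 34 minutes

Final answer: 4 hours and 34 minutes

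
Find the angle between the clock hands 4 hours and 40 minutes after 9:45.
First find the time 4 hours and 40 minutes after 9:45.
Total minutes: 9 x 60 + 45 + 4 x 60 + 40 = 865.
865 mod 720 = 145 minutes = 2:25.
Now compute the angle at 2:25:
Hour hand: 2 x 30 + 25 x 0.5 = 72.5 degrees
Minute hand: 25 x 6 = 150 degrees
Difference: |72.5 - 150| = 77.5 degrees
The angle is 77.5 degrees

Final answer: 77.5 degrees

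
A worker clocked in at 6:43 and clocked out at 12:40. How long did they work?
From 6:43 to 12:40:
(12 x 60 + 40) - (6 x 60 + 43) = 760 - 403 = 357 minutes
= 5 hours and 57 minutes

Final answer: 5 hours and 57 minutes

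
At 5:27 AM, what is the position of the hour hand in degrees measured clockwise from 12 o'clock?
The hour hand moves 30 degrees per hour and 0.5 degrees per minute.
At 5:27: (5) x 30 + 27 x 0.5 = 150 + 13.5 = 163.5 degrees

Final answer: 163.5 degrees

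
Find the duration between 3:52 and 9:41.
From 3:52 to 9:41:
(9 x 60 + 41) - (3 x 60 + 52) = 581 - 232 = 349 minutes
= 5 hours and 49 minutes

Final answer: 5 hours and 49 minutes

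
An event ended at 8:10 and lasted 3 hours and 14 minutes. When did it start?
Starting time: 8:10 = 490 total minutes past 12:00
Subtracting: 3 hours and 14 minutes = 194 minutes
490 - 194 = 296 minutes
= 4 hours and 56 minutes past 12:00 = 4:56

Final answer: 4:56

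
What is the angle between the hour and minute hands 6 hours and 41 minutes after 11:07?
First find the time 6 hours and 41 minutes after 11:07.
Total minutes: 11 x 60 + 7 + 6 x 60 + 41 = 1068.
1068 mod 720 = 348 minutes = 5:48.
Now compute the angle at 5:48:
Hour hand: 5 x 30 + 48 x 0.5 = 174 degrees
Minute hand: 48 x 6 = 288 degrees
Difference: |174 - 288| = 114 degrees
The angle is 114 degrees

Final answer: 114 degrees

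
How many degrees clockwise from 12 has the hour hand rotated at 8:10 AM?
The hour hand moves 30 degrees per hour and 0.5 degrees per minute.
At 8:10: (8) x 30 + 10 x 0.5 = 240 + 5 = 245 degrees

Final answer: 245 degrees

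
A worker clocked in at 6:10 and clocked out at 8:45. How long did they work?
From 6:10 to 8:45:
(8 x 60 + 45) - (6 x 60 + 10) = 525 - 370 = 155 minutes
= 2 hours and 35 minutes

Final answer: 2 hours and 35 minutes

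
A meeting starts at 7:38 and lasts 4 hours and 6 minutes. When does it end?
Starting time: 7:38
Adding 6 minutes to 38 minutes: 38 + 6 = 44 minutes
Adding 4 hours: 7 + 4 = 11
Final time: 11:44

Final answer: 11:44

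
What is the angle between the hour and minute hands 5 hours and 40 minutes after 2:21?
First find the time 5 hours and 40 minutes after 2:21.
Total minutes: 2 x 60 + 21 + 5 x 60 + 40 = 481.
481 mod 720 = 481 minutes = 8:01.
Now compute the angle at 8:01:
Hour hand: 8 x 30 + 1 x 0.5 = 240.5 degrees
Minute hand: 1 x 6 = 6 degrees
Difference: |240.5 - 6| = 234.5 degrees
Smaller angle: 360 - 234.5 = 125.5 degrees

Final answer: 125.5 degrees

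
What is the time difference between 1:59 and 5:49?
From 1:59 to 5:49:
(5 x 60 + 49) - (1 x 60 + 59) = 349 - 119 = 230 minutes
= 3 hours and 50 minutes

Final answer: 3 hours and 50 minutes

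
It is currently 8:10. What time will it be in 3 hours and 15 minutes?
Starting time: 8:10
Adding 15 minutes to 10 minutes: 10 + 15 = 25 minutes
Adding 3 hours: 8 + 3 = 11
Final time: 11:25

Final answer: 11:25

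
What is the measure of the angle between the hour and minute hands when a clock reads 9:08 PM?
Hour hand position: 9 x 30 + 8 x 0.5 = 274 degrees
Minute hand position: 8 x 6 = 48 degrees
Difference: |274 - 48| = 226 degrees
Since 226 > 180, the smaller angle is 360 - 226 = 134 degrees

Final answer: 134 degrees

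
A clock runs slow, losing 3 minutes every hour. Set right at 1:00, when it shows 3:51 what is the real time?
For every 60 true minutes, the faulty clock advances 57 minutes, so 1 faulty-clock minute corresponds to 60/57 true minutes.
From 1:00 to 3:51 on the faulty dial is 171 minutes.
True elapsed: 171 x 60/57 = 180 minutes = 3 hours.
True time: 1:00 + 3 hours = 4:00.

Final answer: 4:00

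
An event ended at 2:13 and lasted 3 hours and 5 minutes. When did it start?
Starting time: 2:13 = 133 total minutes past 12:00
Subtracting: 3 hours and 5 minutes = 185 minutes
133 - 185 = -52 (negative, add 12 hours = 720) = 668 minutes
= 11 hours and 8 minutes past 12:00 = 11:08

Final answer: 11:08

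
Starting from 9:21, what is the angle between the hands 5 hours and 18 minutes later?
First find the time 5 hours and 18 minutes after 9:21.
Total minutes: 9 x 60 + 21 + 5 x 60 + 18 = 879.
879 mod 720 = 159 minutes = 2:39.
Now compute the angle at 2:39:
Hour hand: 2 x 30 + 39 x 0.5 = 79.5 degrees
Minute hand: 39 x 6 = 234 degrees
Difference: |79.5 - 234| = 154.5 degrees
The angle is 154.5 degrees

Final answer: 154.5 degrees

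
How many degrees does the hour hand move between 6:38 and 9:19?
The hour hand moves 0.5 degrees per minute.
Time elapsed: 9:19 - 6:38 = 161 minutes
Angular displacement: 161 x 0.5 = 80.5 degrees

Final answer: 80.5 degrees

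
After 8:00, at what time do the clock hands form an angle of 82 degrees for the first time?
At t minutes past 8:00, the hour hand is at 30 x 8 + 0.5t degrees and the minute hand is at 6t degrees.
The smaller angle between them is 82 degrees when |30H - 5.5t| = 82 or |30H - 5.5t| = 278.
With H = 8, solve 30 x 8 - 5.5t = +/- target for each target:
  t = (30 x 8 - 82) / 5.5 = 28.73
  t = (30 x 8 + 82) / 5.5 = 58.55
  t = (30 x 8 - 278) / 5.5 = -6.91 (outside (0, 60))
  t = (30 x 8 + 278) / 5.5 = 94.18 (outside (0, 60))
Valid solutions in (0, 60): {28.73, 58.55} minutes.
The first occurrence is t = 28.73 minutes.
The hands form a 82-degree angle at 28.73 minutes past 8:00.

Final answer: 28.73 minutes past 8:00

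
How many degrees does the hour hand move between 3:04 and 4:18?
The hour hand moves 0.5 degrees per minute.
Time elapsed: 4:18 - 3:04 = 74 minutes
Angular displacement: 74 x 0.5 = 37 degrees

Final answer: 37 degrees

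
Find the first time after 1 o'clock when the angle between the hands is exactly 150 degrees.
At t minutes past 1:00, the hour hand is at 30 x 1 + 0.5t degrees and the minute hand is at 6t degrees.
The smaller angle between them is 150 degrees when |30H - 5.5t| = 150 or |30H - 5.5t| = 210.
With H = 1, solve 30 x 1 - 5.5t = +/- target for each target:
  t = (30 x 1 - 150) / 5.5 = -21.82 (outside (0, 60))
  t = (30 x 1 + 150) / 5.5 = 32.73
  t = (30 x 1 - 210) / 5.5 = -32.73 (outside (0, 60))
  t = (30 x 1 + 210) / 5.5 = 43.64
Valid solutions in (0, 60): {32.73, 43.64} minutes.
The first occurrence is t = 32.73 minutes.
The hands form a 150-degree angle at 32.73 minutes past 1:00.

Final answer: 32.73 minutes past 1:00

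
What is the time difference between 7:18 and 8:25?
From 7:18 to 8:25:
(8 x 60 + 25) - (7 x 60 + 18) = 505 - 438 = 67 minutes
= 1 hour and 7 minutes

Final answer: 1 hour and 7 minutes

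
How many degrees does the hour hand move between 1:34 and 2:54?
The hour hand moves 0.5 degrees per minute.
Time elapsed: 2:54 - 1:34 = 80 minutes
Angular displacement: 80 x 0.5 = 40 degrees

Final answer: 40 degrees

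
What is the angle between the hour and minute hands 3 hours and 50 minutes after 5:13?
First find the time 3 hours and 50 minutes after 5:13.
Total minutes: 5 x 60 + 13 + 3 x 60 + 50 = 543.
543 mod 720 = 543 minutes = 9:03.
Now compute the angle at 9:03:
Hour hand: 9 x 30 + 3 x 0.5 = 271.5 degrees
Minute hand: 3 x 6 = 18 degrees
Difference: |271.5 - 18| = 253.5 degrees
Smaller angle: 360 - 253.5 = 106.5 degrees

Final answer: 106.5 degrees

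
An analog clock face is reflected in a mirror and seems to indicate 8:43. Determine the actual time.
Reflection across the vertical (12-6) axis maps a hand at angle A degrees to (360 - A) degrees, which sends a reading of T minutes past 12:00 to (720 - T) minutes past 12:00.
Mirror reads 8:43 = 523 minutes past 12:00.
Actual time: (720 - 523) mod 720 = 197 minutes = 3:17.

Final answer: 3:17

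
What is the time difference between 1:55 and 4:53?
From 1:55 to 4:53:
(4 x 60 + 53) - (1 x 60 + 55) = 293 - 115 = 178 minutes
= 2 hours and 58 minutes

Final answer: 2 hours and 58 minutes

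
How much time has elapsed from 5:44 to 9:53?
From 5:44 to 9:53:
(9 x 60 + 53) - (5 x 60 + 44) = 593 - 344 = 249 minutes
= 4 hours and 9 minutes

Final answer: 4 hours and 9 minutes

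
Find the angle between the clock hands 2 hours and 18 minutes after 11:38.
First find the time 2 hours and 18 minutes after 11:38.
Total minutes: 11 x 60 + 38 + 2 x 60 + 18 = 836.
836 mod 720 = 116 minutes = 1:56.
Now compute the angle at 1:56:
Hour hand: 1 x 30 + 56 x 0.5 = 58 degrees
Minute hand: 56 x 6 = 336 degrees
Difference: |58 - 336| = 278 degrees
Smaller angle: 360 - 278 = 82 degrees

Final answer: 82 degrees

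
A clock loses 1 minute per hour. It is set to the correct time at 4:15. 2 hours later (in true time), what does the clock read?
For every 60 true minutes, the faulty clock advances 60 - 1 = 59 minutes.
True elapsed: 2 hours = 120 minutes.
Faulty clock advances: 120 x 59/60 = 118 minutes (drift: 2 minutes behind).
Shown time: 4:15 + 118 minutes = 6:13.

Final answer: 6:13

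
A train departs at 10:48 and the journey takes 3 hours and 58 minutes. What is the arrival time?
Starting time: 10:48
Adding 58 minutes to 48 minutes: 48 + 58 = 106 minutes = 1 hour and 46 minutes
Adding 3 hours: 10 + 3 + 1 (carry) = 14 - 12 = 2
Final time: 2:46

Final answer: 2:46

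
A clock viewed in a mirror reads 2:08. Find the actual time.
Reflection across the vertical (12-6) axis maps a hand at angle A degrees to (360 - A) degrees, which sends a reading of T minutes past 12:00 to (720 - T) minutes past 12:00.
Mirror reads 2:08 = 128 minutes past 12:00.
Actual time: (720 - 128) mod 720 = 592 minutes = 9:52.

Final answer: 9:52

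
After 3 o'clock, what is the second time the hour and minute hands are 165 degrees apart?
At t minutes past 3:00, the hour hand is at 30 x 3 + 0.5t degrees and the minute hand is at 6t degrees.
The smaller angle between them is 165 degrees when |30H - 5.5t| = 165 or |30H - 5.5t| = 195.
With H = 3, solve 30 x 3 - 5.5t = +/- target for each target:
  t = (30 x 3 - 165) / 5.5 = -13.64 (outside (0, 60))
  t = (30 x 3 + 165) / 5.5 = 46.36
  t = (30 x 3 - 195) / 5.5 = -19.09 (outside (0, 60))
  t = (30 x 3 + 195) / 5.5 = 51.82
Valid solutions in (0, 60): {46.36, 51.82} minutes.
The second occurrence is t = 51.82 minutes.
The hands form a 165-degree angle at 51.82 minutes past 3:00.

Final answer: 51.82 minutes past 3:00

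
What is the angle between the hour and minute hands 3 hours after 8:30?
First find the time 3 hours after 8:30.
Total minutes: 8 x 60 + 30 + 3 x 60 + 0 = 690.
690 mod 720 = 690 minutes = 11:30.
Now compute the angle at 11:30:
Hour hand: 11 x 30 + 30 x 0.5 = 345 degrees
Minute hand: 30 x 6 = 180 degrees
Difference: |345 - 180| = 165 degrees
The angle is 165 degrees

Final answer: 165 degrees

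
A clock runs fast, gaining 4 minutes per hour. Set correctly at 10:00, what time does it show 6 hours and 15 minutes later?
For every 60 true minutes, the faulty clock advances 60 + 4 = 64 minutes.
True elapsed: 6 hours and 15 minutes = 375 minutes.
Faulty clock advances: 375 x 64/60 = 400 minutes (drift: 25 minutes ahead).
Shown time: 10:00 + 400 minutes = 4:40.

Final answer: 4:40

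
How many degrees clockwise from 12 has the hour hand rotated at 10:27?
The hour hand moves 30 degrees per hour and 0.5 degrees per minute.
At 10:27: (10) x 30 + 27 x 0.5 = 300 + 13.5 = 313.5 degrees

Final answer: 313.5 degrees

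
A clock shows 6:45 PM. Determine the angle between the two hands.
Hour hand position: 6 x 30 + 45 x 0.5 = 202.5 degrees
Minute hand position: 45 x 6 = 270 degrees
Difference: |202.5 - 270| = 67.5 degrees
The angle between the hands is 67.5 degrees

Final answer: 67.5 degrees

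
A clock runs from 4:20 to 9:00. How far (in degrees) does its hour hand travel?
The hour hand moves 0.5 degrees per minute.
Time elapsed: 9:00 - 4:20 = 280 minutes
Angular displacement: 280 x 0.5 = 140 degrees

Final answer: 140 degrees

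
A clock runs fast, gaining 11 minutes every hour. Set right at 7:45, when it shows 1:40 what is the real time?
For every 60 true minutes, the faulty clock advances 71 minutes, so 1 faulty-clock minute corresponds to 60/71 true minutes.
From 7:45 to 1:40 on the faulty dial is 355 minutes.
True elapsed: 355 x 60/71 = 300 minutes = 5 hours.
True time: 7:45 + 5 hours = 12:45.

Final answer: 12:45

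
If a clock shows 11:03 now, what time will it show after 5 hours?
Starting time: 11:03
Adding 0 minutes to 3 minutes: 3 + 0 = 3 minutes
Adding 5 hours: 11 + 5 = 16 - 12 = 4
Final time: 4:03

Final answer: 4:03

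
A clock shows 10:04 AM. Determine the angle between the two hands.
Hour hand position: 10 x 30 + 4 x 0.5 = 302 degrees
Minute hand position: 4 x 6 = 24 degrees
Difference: |302 - 24| = 278 degrees
Since 278 > 180, the smaller angle is 360 - 278 = 82 degrees

Final answer: 82 degrees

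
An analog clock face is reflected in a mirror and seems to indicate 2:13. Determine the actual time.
Reflection across the vertical (12-6) axis maps a hand at angle A degrees to (360 - A) degrees, which sends a reading of T minutes past 12:00 to (720 - T) minutes past 12:00.
Mirror reads 2:13 = 133 minutes past 12:00.
Actual time: (720 - 133) mod 720 = 587 minutes = 9:47.

Final answer: 9:47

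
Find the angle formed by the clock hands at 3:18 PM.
Hour hand position: 3 x 30 + 18 x 0.5 = 99 degrees
Minute hand position: 18 x 6 = 108 degrees
Difference: |99 - 108| = 9 degrees
The angle between the hands is 9 degrees

Final answer: 9 degrees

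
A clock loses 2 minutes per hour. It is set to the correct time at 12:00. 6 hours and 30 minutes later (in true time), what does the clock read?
For every 60 true minutes, the faulty clock advances 60 - 2 = 58 minutes.
True elapsed: 6 hours and 30 minutes = 390 minutes.
Faulty clock advances: 390 x 58/60 = 377 minutes (drift: 13 minutes behind).
Shown time: 12:00 + 377 minutes = 6:17.

Final answer: 6:17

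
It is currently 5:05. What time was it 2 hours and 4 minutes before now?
Starting time: 5:05 = 305 total minutes past 12:00
Subtracting: 2 hours and 4 minutes = 124 minutes
305 - 124 = 181 minutes
= 3 hours and 1 minute past 12:00 = 3:01

Final answer: 3:01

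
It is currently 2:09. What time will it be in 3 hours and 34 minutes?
Starting time: 2:09
Adding 34 minutes to 9 minutes: 9 + 34 = 43 minutes
Adding 3 hours: 2 + 3 = 5
Final time: 5:43

Final answer: 5:43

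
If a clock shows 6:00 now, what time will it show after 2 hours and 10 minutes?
Starting time: 6:00
Adding 10 minutes to 0 minutes: 0 + 10 = 10 minutes
Adding 2 hours: 6 + 2 = 8
Final time: 8:10

Final answer: 8:10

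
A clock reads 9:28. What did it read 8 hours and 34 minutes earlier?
Starting time: 9:28 = 568 total minutes past 12:00
Subtracting: 8 hours and 34 minutes = 514 minutes
568 - 514 = 54 minutes
= 54 minutes past 12:00 = 12:54

Final answer: 12:54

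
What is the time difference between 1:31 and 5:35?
From 1:31 to 5:35:
(5 x 60 + 35) - (1 x 60 + 31) = 335 - 91 = 244 minutes
= 4 hours and 4 minutes

Final answer: 4 hours and 4 minutes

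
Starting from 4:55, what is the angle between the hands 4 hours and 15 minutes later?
First find the time 4 hours and 15 minutes after 4:55.
Total minutes: 4 x 60 + 55 + 4 x 60 + 15 = 550.
550 mod 720 = 550 minutes = 9:10.
Now compute the angle at 9:10:
Hour hand: 9 x 30 + 10 x 0.5 = 275 degrees
Minute hand: 10 x 6 = 60 degrees
Difference: |275 - 60| = 215 degrees
Smaller angle: 360 - 215 = 145 degrees

Final answer: 145 degrees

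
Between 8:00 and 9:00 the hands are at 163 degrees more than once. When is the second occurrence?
At t minutes past 8:00, the hour hand is at 30 x 8 + 0.5t degrees and the minute hand is at 6t degrees.
The smaller angle between them is 163 degrees when |30H - 5.5t| = 163 or |30H - 5.5t| = 197.
With H = 8, solve 30 x 8 - 5.5t = +/- target for each target:
  t = (30 x 8 - 163) / 5.5 = 14
  t = (30 x 8 + 163) / 5.5 = 73.27 (outside (0, 60))
  t = (30 x 8 - 197) / 5.5 = 7.82
  t = (30 x 8 + 197) / 5.5 = 79.45 (outside (0, 60))
Valid solutions in (0, 60): {7.82, 14} minutes.
The second occurrence is t = 14 minutes.
The hands form a 163-degree angle at 14 minutes past 8:00.

Final answer: 14 minutes past 8:00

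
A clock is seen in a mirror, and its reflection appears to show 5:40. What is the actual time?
Reflection across the vertical (12-6) axis maps a hand at angle A degrees to (360 - A) degrees, which sends a reading of T minutes past 12:00 to (720 - T) minutes past 12:00.
Mirror reads 5:40 = 340 minutes past 12:00.
Actual time: (720 - 340) mod 720 = 380 minutes = 6:20.

Final answer: 6:20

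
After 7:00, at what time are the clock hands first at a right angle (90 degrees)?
At t minutes past 7:00, the hour hand is at 30 x 7 + 0.5t degrees and the minute hand is at 6t degrees.
The smaller angle between them is 90 degrees when |30H - 5.5t| = 90 or |30H - 5.5t| = 270.
With H = 7, solve 30 x 7 - 5.5t = +/- target for each target:
  t = (30 x 7 - 90) / 5.5 = 21.82
  t = (30 x 7 + 90) / 5.5 = 54.55
  t = (30 x 7 - 270) / 5.5 = -10.91 (outside (0, 60))
  t = (30 x 7 + 270) / 5.5 = 87.27 (outside (0, 60))
Valid solutions in (0, 60): {21.82, 54.55} minutes.
First occurrence: t = 21.82 minutes.
The hands are at right angles at 21.82 minutes past 7:00.

Final answer: 21.82 minutes past 7:00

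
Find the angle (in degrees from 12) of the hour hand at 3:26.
The hour hand moves 30 degrees per hour and 0.5 degrees per minute.
At 3:26: (3) x 30 + 26 x 0.5 = 90 + 13 = 103 degrees

Final answer: 103 degrees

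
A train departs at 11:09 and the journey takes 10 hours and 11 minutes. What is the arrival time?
Starting time: 11:09
Adding 11 minutes to 9 minutes: 9 + 11 = 20 minutes
Adding 10 hours: 11 + 10 = 21 - 12 = 9
Final time: 9:20

Final answer: 9:20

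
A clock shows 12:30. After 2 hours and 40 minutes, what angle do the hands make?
First find the time 2 hours and 40 minutes after 12:30.
Total minutes: 12 x 60 + 30 + 2 x 60 + 40 = 910.
910 mod 720 = 190 minutes = 3:10.
Now compute the angle at 3:10:
Hour hand: 3 x 30 + 10 x 0.5 = 95 degrees
Minute hand: 10 x 6 = 60 degrees
Difference: |95 - 60| = 35 degrees
The angle is 35 degrees

Final answer: 35 degrees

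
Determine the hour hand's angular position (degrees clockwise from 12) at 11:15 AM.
The hour hand moves 30 degrees per hour and 0.5 degrees per minute.
At 11:15: (11) x 30 + 15 x 0.5 = 330 + 7.5 = 337.5 degrees

Final answer: 337.5 degrees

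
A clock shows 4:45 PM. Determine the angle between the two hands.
Hour hand position: 4 x 30 + 45 x 0.5 = 142.5 degrees
Minute hand position: 45 x 6 = 270 degrees
Difference: |142.5 - 270| = 127.5 degrees
The angle between the hands is 127.5 degrees

Final answer: 127.5 degrees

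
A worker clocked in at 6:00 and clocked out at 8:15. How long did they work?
From 6:00 to 8:15:
(8 x 60 + 15) - (6 x 60 + 0) = 495 - 360 = 135 minutes
= 2 hours and 15 minutes

Final answer: 2 hours and 15 minutes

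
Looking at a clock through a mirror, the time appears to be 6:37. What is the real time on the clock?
Reflection across the vertical (12-6) axis maps a hand at angle A degrees to (360 - A) degrees, which sends a reading of T minutes past 12:00 to (720 - T) minutes past 12:00.
Mirror reads 6:37 = 397 minutes past 12:00.
Actual time: (720 - 397) mod 720 = 323 minutes = 5:23.

Final answer: 5:23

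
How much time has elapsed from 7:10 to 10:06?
From 7:10 to 10:06:
(10 x 60 + 6) - (7 x 60 + 10) = 606 - 430 = 176 minutes
= 2 hours and 56 minutes

Final answer: 2 hours and 56 minutes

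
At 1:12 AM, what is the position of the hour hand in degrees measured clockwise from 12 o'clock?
The hour hand moves 30 degrees per hour and 0.5 degrees per minute.
At 1:12: (1) x 30 + 12 x 0.5 = 30 + 6 = 36 degrees

Final answer: 36 degrees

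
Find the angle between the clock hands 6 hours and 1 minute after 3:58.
First find the time 6 hours and 1 minute after 3:58.
Total minutes: 3 x 60 + 58 + 6 x 60 + 1 = 599.
599 mod 720 = 599 minutes = 9:59.
Now compute the angle at 9:59:
Hour hand: 9 x 30 + 59 x 0.5 = 299.5 degrees
Minute hand: 59 x 6 = 354 degrees
Difference: |299.5 - 354| = 54.5 degrees
The angle is 54.5 degrees

Final answer: 54.5 degrees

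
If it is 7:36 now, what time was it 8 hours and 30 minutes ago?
Starting time: 7:36 = 456 total minutes past 12:00
Subtracting: 8 hours and 30 minutes = 510 minutes
456 - 510 = -54 (negative, add 12 hours = 720) = 666 minutes
= 11 hours and 6 minutes past 12:00 = 11:06

Final answer: 11:06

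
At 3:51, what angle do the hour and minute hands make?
Hour hand position: 3 x 30 + 51 x 0.5 = 115.5 degrees
Minute hand position: 51 x 6 = 306 degrees
Difference: |115.5 - 306| = 190.5 degrees
Since 190.5 > 180, the smaller angle is 360 - 190.5 = 169.5 degrees

Final answer: 169.5 degrees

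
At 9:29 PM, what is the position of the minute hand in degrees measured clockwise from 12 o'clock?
The minute hand moves 6 degrees per minute.
At 9:29: 29 x 6 = 174 degrees

Final answer: 174 degrees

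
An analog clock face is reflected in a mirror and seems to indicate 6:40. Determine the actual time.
Reflection across the vertical (12-6) axis maps a hand at angle A degrees to (360 - A) degrees, which sends a reading of T minutes past 12:00 to (720 - T) minutes past 12:00.
Mirror reads 6:40 = 400 minutes past 12:00.
Actual time: (720 - 400) mod 720 = 320 minutes = 5:20.

Final answer: 5:20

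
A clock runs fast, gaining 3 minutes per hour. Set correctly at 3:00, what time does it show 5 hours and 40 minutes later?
For every 60 true minutes, the faulty clock advances 60 + 3 = 63 minutes.
True elapsed: 5 hours and 40 minutes = 340 minutes.
Faulty clock advances: 340 x 63/60 = 357 minutes (drift: 17 minutes ahead).
Shown time: 3:00 + 357 minutes = 8:57.

Final answer: 8:57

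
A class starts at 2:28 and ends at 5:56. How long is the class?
From 2:28 to 5:56:
(5 x 60 + 56) - (2 x 60 + 28) = 356 - 148 = 208 minutes
= 3 hours and 28 minutes

Final answer: 3 hours and 28 minutes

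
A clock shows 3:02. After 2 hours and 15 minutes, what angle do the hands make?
First find the time 2 hours and 15 minutes after 3:02.
Total minutes: 3 x 60 + 2 + 2 x 60 + 15 = 317.
317 mod 720 = 317 minutes = 5:17.
Now compute the angle at 5:17:
Hour hand: 5 x 30 + 17 x 0.5 = 158.5 degrees
Minute hand: 17 x 6 = 102 degrees
Difference: |158.5 - 102| = 56.5 degrees
The angle is 56.5 degrees

Final answer: 56.5 degrees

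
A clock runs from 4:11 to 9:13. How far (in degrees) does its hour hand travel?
The hour hand moves 0.5 degrees per minute.
Time elapsed: 9:13 - 4:11 = 302 minutes
Angular displacement: 302 x 0.5 = 151 degrees

Final answer: 151 degrees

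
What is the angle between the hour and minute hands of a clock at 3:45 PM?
Hour hand position: 3 x 30 + 45 x 0.5 = 112.5 degrees
Minute hand position: 45 x 6 = 270 degrees
Difference: |112.5 - 270| = 157.5 degrees
The angle between the hands is 157.5 degrees

Final answer: 157.5 degrees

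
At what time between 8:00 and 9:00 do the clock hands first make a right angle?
At t minutes past 8:00, the hour hand is at 30 x 8 + 0.5t degrees and the minute hand is at 6t degrees.
The smaller angle between them is 90 degrees when |30H - 5.5t| = 90 or |30H - 5.5t| = 270.
With H = 8, solve 30 x 8 - 5.5t = +/- target for each target:
  t = (30 x 8 - 90) / 5.5 = 27.27
  t = (30 x 8 + 90) / 5.5 = 60 (outside (0, 60))
  t = (30 x 8 - 270) / 5.5 = -5.45 (outside (0, 60))
  t = (30 x 8 + 270) / 5.5 = 92.73 (outside (0, 60))
Valid solutions in (0, 60): {27.27} minutes.
First occurrence: t = 27.27 minutes.
The hands are at right angles at 27.27 minutes past 8:00.

Final answer: 27.27 minutes past 8:00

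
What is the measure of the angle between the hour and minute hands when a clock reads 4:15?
Hour hand position: 4 x 30 + 15 x 0.5 = 127.5 degrees
Minute hand position: 15 x 6 = 90 degrees
Difference: |127.5 - 90| = 37.5 degrees
The angle between the hands is 37.5 degrees

Final answer: 37.5 degrees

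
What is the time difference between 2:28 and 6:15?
From 2:28 to 6:15:
(6 x 60 + 15) - (2 x 60 + 28) = 375 - 148 = 227 minutes
= 3 hours and 47 minutes

Final answer: 3 hours and 47 minutes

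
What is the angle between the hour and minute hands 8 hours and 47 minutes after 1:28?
First find the time 8 hours and 47 minutes after 1:28.
Total minutes: 1 x 60 + 28 + 8 x 60 + 47 = 615.
615 mod 720 = 615 minutes = 10:15.
Now compute the angle at 10:15:
Hour hand: 10 x 30 + 15 x 0.5 = 307.5 degrees
Minute hand: 15 x 6 = 90 degrees
Difference: |307.5 - 90| = 217.5 degrees
Smaller angle: 360 - 217.5 = 142.5 degrees

Final answer: 142.5 degrees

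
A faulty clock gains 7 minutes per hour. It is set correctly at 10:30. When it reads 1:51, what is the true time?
For every 60 true minutes, the faulty clock advances 67 minutes, so 1 faulty-clock minute corresponds to 60/67 true minutes.
From 10:30 to 1:51 on the faulty dial is 201 minutes.
True elapsed: 201 x 60/67 = 180 minutes = 3 hours.
True time: 10:30 + 3 hours = 1:30.

Final answer: 1:30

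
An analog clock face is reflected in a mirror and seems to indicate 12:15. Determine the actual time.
Reflection across the vertical (12-6) axis maps a hand at angle A degrees to (360 - A) degrees, which sends a reading of T minutes past 12:00 to (720 - T) minutes past 12:00.
Mirror reads 12:15 = 15 minutes past 12:00.
Actual time: (720 - 15) mod 720 = 705 minutes = 11:45.

Final answer: 11:45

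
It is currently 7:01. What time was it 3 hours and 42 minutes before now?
Starting time: 7:01 = 421 total minutes past 12:00
Subtracting: 3 hours and 42 minutes = 222 minutes
421 - 222 = 199 minutes
= 3 hours and 19 minutes past 12:00 = 3:19

Final answer: 3:19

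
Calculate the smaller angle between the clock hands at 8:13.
Hour hand position: 8 x 30 + 13 x 0.5 = 246.5 degrees
Minute hand position: 13 x 6 = 78 degrees
Difference: |246.5 - 78| = 168.5 degrees
The angle between the hands is 168.5 degrees

Final answer: 168.5 degrees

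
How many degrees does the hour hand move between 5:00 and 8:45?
The hour hand moves 0.5 degrees per minute.
Time elapsed: 8:45 - 5:00 = 225 minutes
Angular displacement: 225 x 0.5 = 112.5 degrees

Final answer: 112.5 degrees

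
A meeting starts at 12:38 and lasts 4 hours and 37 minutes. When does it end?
Starting time: 12:38
Adding 37 minutes to 38 minutes: 38 + 37 = 75 minutes = 1 hour and 15 minutes
Adding 4 hours: 12 + 4 + 1 (carry) = 17 - 12 = 5
Final time: 5:15

Final answer: 5:15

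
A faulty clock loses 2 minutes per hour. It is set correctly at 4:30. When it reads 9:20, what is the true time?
For every 60 true minutes, the faulty clock advances 58 minutes, so 1 faulty-clock minute corresponds to 60/58 true minutes.
From 4:30 to 9:20 on the faulty dial is 290 minutes.
True elapsed: 290 x 60/58 = 300 minutes = 5 hours.
True time: 4:30 + 5 hours = 9:30.

Final answer: 9:30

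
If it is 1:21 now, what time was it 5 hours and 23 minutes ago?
Starting time: 1:21 = 81 total minutes past 12:00
Subtracting: 5 hours and 23 minutes = 323 minutes
81 - 323 = -242 (negative, add 12 hours = 720) = 478 minutes
= 7 hours and 58 minutes past 12:00 = 7:58

Final answer: 7:58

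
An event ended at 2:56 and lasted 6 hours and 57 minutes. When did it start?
Starting time: 2:56 = 176 total minutes past 12:00
Subtracting: 6 hours and 57 minutes = 417 minutes
176 - 417 = -241 (negative, add 12 hours = 720) = 479 minutes
= 7 hours and 59 minutes past 12:00 = 7:59

Final answer: 7:59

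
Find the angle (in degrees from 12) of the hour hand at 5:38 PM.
The hour hand moves 30 degrees per hour and 0.5 degrees per minute.
At 5:38: (5) x 30 + 38 x 0.5 = 150 + 19 = 169 degrees

Final answer: 169 degrees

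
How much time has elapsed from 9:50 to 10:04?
From 9:50 to 10:04:
(10 x 60 + 4) - (9 x 60 + 50) = 604 - 590 = 14 minutes
= 14 minutes

Final answer: 14 minutes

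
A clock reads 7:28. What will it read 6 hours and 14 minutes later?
Starting time: 7:28
Adding 14 minutes to 28 minutes: 28 + 14 = 42 minutes
Adding 6 hours: 7 + 6 = 13 - 12 = 1
Final time: 1:42

Final answer: 1:42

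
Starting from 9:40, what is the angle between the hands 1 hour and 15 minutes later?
First find the time 1 hour and 15 minutes after 9:40.
Total minutes: 9 x 60 + 40 + 1 x 60 + 15 = 655.
655 mod 720 = 655 minutes = 10:55.
Now compute the angle at 10:55:
Hour hand: 10 x 30 + 55 x 0.5 = 327.5 degrees
Minute hand: 55 x 6 = 330 degrees
Difference: |327.5 - 330| = 2.5 degrees
The angle is 2.5 degrees

Final answer: 2.5 degrees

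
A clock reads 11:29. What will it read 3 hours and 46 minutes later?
Starting time: 11:29
Adding 46 minutes to 29 minutes: 29 + 46 = 75 minutes = 1 hour and 15 minutes
Adding 3 hours: 11 + 3 + 1 (carry) = 15 - 12 = 3
Final time: 3:15

Final answer: 3:15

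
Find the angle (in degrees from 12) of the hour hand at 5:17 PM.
The hour hand moves 30 degrees per hour and 0.5 degrees per minute.
At 5:17: (5) x 30 + 17 x 0.5 = 150 + 8.5 = 158.5 degrees

Final answer: 158.5 degrees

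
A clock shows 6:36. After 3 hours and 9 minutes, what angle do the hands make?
First find the time 3 hours and 9 minutes after 6:36.
Total minutes: 6 x 60 + 36 + 3 x 60 + 9 = 585.
585 mod 720 = 585 minutes = 9:45.
Now compute the angle at 9:45:
Hour hand: 9 x 30 + 45 x 0.5 = 292.5 degrees
Minute hand: 45 x 6 = 270 degrees
Difference: |292.5 - 270| = 22.5 degrees
The angle is 22.5 degrees

Final answer: 22.5 degrees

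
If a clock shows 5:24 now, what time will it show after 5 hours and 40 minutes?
Starting time: 5:24
Adding 40 minutes to 24 minutes: 24 + 40 = 64 minutes = 1 hour and 4 minutes
Adding 5 hours: 5 + 5 + 1 (carry) = 11
Final time: 11:04

Final answer: 11:04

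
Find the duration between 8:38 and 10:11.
From 8:38 to 10:11:
(10 x 60 + 11) - (8 x 60 + 38) = 611 - 518 = 93 minutes
= 1 hour and 33 minutes

Final answer: 1 hour and 33 minutes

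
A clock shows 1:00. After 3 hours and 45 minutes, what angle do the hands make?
First find the time 3 hours and 45 minutes after 1:00.
Total minutes: 1 x 60 + 0 + 3 x 60 + 45 = 285.
285 mod 720 = 285 minutes = 4:45.
Now compute the angle at 4:45:
Hour hand: 4 x 30 + 45 x 0.5 = 142.5 degrees
Minute hand: 45 x 6 = 270 degrees
Difference: |142.5 - 270| = 127.5 degrees
The angle is 127.5 degrees

Final answer: 127.5 degrees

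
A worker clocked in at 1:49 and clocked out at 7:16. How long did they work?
From 1:49 to 7:16:
(7 x 60 + 16) - (1 x 60 + 49) = 436 - 109 = 327 minutes
= 5 hours and 27 minutes

Final answer: 5 hours and 27 minutes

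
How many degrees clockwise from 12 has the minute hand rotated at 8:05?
The minute hand moves 6 degrees per minute.
At 8:05: 5 x 6 = 30 degrees

Final answer: 30 degrees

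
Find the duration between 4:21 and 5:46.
From 4:21 to 5:46:
(5 x 60 + 46) - (4 x 60 + 21) = 346 - 261 = 85 minutes
= 1 hour and 25 minutes

Final answer: 1 hour and 25 minutes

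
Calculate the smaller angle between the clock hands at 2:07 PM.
Hour hand position: 2 x 30 + 7 x 0.5 = 63.5 degrees
Minute hand position: 7 x 6 = 42 degrees
Difference: |63.5 - 42| = 21.5 degrees
The angle between the hands is 21.5 degrees

Final answer: 21.5 degrees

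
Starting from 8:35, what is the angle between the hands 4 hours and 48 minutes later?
First find the time 4 hours and 48 minutes after 8:35.
Total minutes: 8 x 60 + 35 + 4 x 60 + 48 = 803.
803 mod 720 = 83 minutes = 1:23.
Now compute the angle at 1:23:
Hour hand: 1 x 30 + 23 x 0.5 = 41.5 degrees
Minute hand: 23 x 6 = 138 degrees
Difference: |41.5 - 138| = 96.5 degrees
The angle is 96.5 degrees

Final answer: 96.5 degrees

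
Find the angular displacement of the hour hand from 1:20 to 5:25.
The hour hand moves 0.5 degrees per minute.
Time elapsed: 5:25 - 1:20 = 245 minutes
Angular displacement: 245 x 0.5 = 122.5 degrees

Final answer: 122.5 degrees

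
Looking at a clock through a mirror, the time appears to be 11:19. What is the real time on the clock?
Reflection across the vertical (12-6) axis maps a hand at angle A degrees to (360 - A) degrees, which sends a reading of T minutes past 12:00 to (720 - T) minutes past 12:00.
Mirror reads 11:19 = 679 minutes past 12:00.
Actual time: (720 - 679) mod 720 = 41 minutes = 12:41.

Final answer: 12:41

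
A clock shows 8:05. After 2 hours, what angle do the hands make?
First find the time 2 hours after 8:05.
Total minutes: 8 x 60 + 5 + 2 x 60 + 0 = 605.
605 mod 720 = 605 minutes = 10:05.
Now compute the angle at 10:05:
Hour hand: 10 x 30 + 5 x 0.5 = 302.5 degrees
Minute hand: 5 x 6 = 30 degrees
Difference: |302.5 - 30| = 272.5 degrees
Smaller angle: 360 - 272.5 = 87.5 degrees

Final answer: 87.5 degrees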